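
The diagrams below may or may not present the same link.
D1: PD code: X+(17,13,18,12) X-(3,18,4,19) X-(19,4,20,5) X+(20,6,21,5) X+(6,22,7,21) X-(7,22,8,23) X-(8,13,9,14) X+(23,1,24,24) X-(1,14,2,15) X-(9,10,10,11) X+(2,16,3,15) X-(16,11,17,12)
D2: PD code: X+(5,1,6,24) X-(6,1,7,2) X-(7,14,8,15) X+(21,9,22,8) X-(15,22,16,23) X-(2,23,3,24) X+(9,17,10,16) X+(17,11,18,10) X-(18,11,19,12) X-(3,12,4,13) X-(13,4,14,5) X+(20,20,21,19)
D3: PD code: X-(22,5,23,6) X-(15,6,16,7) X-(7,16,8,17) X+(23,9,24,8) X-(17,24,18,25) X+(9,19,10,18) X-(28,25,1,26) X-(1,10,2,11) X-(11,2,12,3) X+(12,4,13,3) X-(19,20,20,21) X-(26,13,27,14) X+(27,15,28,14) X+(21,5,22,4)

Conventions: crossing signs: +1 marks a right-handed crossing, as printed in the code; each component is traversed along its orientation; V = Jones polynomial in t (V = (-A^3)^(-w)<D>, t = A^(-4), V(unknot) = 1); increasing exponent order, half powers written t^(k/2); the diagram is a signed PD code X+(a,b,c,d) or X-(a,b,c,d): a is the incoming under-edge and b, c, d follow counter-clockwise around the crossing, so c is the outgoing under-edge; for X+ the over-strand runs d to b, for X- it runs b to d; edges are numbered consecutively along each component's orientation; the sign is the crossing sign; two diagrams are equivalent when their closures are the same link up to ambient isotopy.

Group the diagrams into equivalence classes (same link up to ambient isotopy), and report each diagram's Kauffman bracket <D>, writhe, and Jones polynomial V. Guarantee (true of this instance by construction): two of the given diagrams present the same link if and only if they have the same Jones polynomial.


grouping into links: {D1} | {D2, D3}
V(D1) = 1  (w -2, c 12, <D> = A^-6)
V(D2) = t^-5 - 2t^-4 + 2t^-3 - 2t^-2 + 2t^-1 - 1 + t  [12 crossings, <D> = A^-10 - A^-6 + 2A^-2 - 2A^2 + 2A^6 - 2A^10 + A^14, w = -2]
V(D3) = t^-5 - 2t^-4 + 2t^-3 - 2t^-2 + 2t^-1 - 1 + t  (w -4, c 14, <D> = A^-16 - A^-12 + 2A^-8 - 2A^-4 + 2 - 2A^4 + A^8)
key observation: 2 values of V(t) split the 3 diagrams


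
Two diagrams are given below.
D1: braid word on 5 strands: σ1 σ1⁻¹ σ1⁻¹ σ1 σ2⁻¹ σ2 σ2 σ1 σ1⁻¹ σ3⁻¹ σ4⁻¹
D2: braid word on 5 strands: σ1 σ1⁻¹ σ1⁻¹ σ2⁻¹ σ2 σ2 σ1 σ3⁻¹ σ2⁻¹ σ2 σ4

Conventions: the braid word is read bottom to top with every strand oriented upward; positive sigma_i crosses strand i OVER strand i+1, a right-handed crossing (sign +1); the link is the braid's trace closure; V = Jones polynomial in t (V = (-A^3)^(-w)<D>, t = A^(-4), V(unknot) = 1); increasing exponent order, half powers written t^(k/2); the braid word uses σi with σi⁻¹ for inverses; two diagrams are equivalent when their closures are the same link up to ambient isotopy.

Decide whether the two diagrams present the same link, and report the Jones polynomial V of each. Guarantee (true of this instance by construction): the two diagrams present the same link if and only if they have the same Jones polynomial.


same link: yes
V(D1) = -t^(-1/2) - t^(1/2)  [11 crossings, <D> = A^-5 + A^-1, w = -1]
V(D2) = -t^(-1/2) - t^(1/2)  (w +1, c 11, <D> = A + A^5)
note: from 11 to 11 crossings by R-moves: one link, two diagrams


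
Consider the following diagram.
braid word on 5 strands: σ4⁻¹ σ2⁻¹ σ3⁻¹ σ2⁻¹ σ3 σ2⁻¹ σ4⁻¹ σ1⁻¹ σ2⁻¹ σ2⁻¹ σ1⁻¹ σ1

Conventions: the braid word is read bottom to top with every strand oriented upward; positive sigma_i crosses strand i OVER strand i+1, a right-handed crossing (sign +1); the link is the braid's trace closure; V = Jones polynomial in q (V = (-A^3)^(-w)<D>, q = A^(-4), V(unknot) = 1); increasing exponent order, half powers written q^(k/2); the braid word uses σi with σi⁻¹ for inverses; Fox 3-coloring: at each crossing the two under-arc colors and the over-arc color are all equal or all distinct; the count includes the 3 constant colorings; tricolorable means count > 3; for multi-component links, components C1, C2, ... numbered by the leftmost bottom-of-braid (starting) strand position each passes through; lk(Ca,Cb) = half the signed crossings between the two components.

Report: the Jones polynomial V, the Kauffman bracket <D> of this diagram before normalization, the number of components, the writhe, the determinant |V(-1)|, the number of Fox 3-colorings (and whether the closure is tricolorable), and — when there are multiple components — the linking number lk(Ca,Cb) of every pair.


V(q) = q^-8 - q^-7 + 2q^-6 - q^-5 + 2q^-4 + q^-2
bracket: A^-16 + 2A^-8 - A^-4 + 2 - A^4 + A^8, w = -8
3 components, writhe -8, over 12 crossings
lk(C1,C2) = -2
linking number lk(C1,C3) = 0
lk(C2,C3): -1
det 8, colorings 3 of 3^12 — not tricolorable
observation: the 3 component pairs carry total linking -3


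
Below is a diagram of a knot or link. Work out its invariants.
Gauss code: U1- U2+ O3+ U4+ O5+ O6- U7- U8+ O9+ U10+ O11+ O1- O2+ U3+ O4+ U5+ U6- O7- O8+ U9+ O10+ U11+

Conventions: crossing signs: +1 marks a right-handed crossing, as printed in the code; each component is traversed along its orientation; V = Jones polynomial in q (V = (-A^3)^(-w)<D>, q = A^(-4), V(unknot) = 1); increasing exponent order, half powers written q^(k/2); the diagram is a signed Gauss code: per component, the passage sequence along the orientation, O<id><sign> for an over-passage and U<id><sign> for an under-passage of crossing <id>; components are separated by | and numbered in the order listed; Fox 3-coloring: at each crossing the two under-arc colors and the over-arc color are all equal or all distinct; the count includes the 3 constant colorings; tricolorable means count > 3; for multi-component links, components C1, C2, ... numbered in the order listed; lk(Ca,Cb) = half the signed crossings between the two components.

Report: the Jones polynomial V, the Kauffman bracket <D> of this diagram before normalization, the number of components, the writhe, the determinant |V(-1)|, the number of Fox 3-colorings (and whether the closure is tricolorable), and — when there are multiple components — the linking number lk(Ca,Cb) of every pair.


V = q^2 + q^4 - q^5 + q^6 - q^7
<D> = A^-13 - A^-9 + A^-5 - A^-1 - A^7 (w = +5)
1 component over 11 crossings, w = +5
3 Fox colorings among 3^11, |V(-1)| = 5: not tricolorable
why: w = +5 (over 11 crossings) is diagram-only; (-A^3)^(-5) removes it from V


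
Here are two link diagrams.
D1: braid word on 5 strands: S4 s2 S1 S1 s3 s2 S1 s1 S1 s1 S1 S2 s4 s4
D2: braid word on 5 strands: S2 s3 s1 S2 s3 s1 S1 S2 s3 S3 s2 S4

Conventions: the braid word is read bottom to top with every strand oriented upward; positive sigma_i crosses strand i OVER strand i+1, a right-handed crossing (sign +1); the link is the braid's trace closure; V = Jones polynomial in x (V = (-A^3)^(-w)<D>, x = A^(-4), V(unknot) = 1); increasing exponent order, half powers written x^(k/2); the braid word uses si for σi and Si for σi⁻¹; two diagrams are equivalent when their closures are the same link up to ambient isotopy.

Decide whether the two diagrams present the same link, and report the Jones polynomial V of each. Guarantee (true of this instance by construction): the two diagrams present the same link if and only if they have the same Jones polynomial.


same link: no
V(D1) = -x^-4 + x^-3 + x^-1  [14 crossings, <D> = A^4 + A^12 - A^16, w = 0]
D2 (bracket A^-8 - A^-4 + 1 - A^4 + A^8; 12 crossings at w = 0): V = x^-2 - x^-1 + 1 - x + x^2
note: V(x) takes 2 values over 2 diagrams, fixing the grouping


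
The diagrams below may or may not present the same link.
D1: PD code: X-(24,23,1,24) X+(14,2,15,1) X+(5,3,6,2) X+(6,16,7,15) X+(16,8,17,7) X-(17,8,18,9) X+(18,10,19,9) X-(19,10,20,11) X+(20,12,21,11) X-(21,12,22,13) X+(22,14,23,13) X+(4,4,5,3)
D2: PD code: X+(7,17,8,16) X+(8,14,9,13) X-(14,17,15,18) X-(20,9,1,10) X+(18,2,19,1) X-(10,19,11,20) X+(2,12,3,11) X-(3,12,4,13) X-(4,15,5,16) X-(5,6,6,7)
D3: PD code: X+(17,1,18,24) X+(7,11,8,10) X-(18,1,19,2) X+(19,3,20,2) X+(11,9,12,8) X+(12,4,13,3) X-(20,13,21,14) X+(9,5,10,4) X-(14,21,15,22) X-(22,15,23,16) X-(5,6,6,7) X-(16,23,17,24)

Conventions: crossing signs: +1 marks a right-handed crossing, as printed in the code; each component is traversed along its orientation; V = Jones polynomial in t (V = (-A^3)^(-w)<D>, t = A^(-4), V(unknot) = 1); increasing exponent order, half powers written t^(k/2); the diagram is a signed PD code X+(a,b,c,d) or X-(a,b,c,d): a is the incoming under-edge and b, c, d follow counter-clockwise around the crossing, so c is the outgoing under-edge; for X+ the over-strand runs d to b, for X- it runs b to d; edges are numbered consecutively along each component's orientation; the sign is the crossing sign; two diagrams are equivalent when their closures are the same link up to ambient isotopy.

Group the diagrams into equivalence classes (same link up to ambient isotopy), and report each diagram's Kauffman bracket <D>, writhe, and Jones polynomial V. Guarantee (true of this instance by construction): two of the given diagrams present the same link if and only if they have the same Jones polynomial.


equivalence classes: {D1} | {D2} | {D3}
D1 (bracket -A^-4 + 1 + A^8; 12 crossings at w = +4): V = t + t^3 - t^4
V(D2) = t^-2 - t^-1 + 1 - t + t^2  [10 crossings, <D> = A^-14 - A^-10 + A^-6 - A^-2 + A^2, w = -2]
D3 (bracket -A^-12 + A^-8 - A^-4 + 3 - A^4 + A^8 - A^12; 12 crossings at w = 0): V = -t^-3 + t^-2 - t^-1 + 3 - t + t^2 - t^3
key observation: comparing 3 Jones polynomials yields 3 groups


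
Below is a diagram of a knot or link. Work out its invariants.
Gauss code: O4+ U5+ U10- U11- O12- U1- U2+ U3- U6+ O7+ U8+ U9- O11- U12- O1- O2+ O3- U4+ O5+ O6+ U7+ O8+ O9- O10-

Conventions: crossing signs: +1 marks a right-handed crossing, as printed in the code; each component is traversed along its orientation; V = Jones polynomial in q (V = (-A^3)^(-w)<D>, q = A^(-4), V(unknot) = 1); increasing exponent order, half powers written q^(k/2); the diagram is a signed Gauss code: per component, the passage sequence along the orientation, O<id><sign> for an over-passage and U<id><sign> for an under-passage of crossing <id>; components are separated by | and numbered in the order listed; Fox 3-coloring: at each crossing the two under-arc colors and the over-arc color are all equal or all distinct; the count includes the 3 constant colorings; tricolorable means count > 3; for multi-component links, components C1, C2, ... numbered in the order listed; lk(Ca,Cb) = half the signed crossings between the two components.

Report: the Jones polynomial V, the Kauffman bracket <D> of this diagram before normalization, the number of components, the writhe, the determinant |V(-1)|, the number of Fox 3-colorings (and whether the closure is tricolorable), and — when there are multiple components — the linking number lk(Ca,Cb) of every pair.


V = -q^-3 + 2q^-2 - 2q^-1 + 3 - 2q + 2q^2 - q^3
<D> = -A^-12 + 2A^-8 - 2A^-4 + 3 - 2A^4 + 2A^8 - A^12 (w = 0)
1 component over 12 crossings, w = 0
3 Fox colorings among 3^12, |V(-1)| = 13: not tricolorable
why: V spans 6 powers of q: at least 6 crossings in any diagram


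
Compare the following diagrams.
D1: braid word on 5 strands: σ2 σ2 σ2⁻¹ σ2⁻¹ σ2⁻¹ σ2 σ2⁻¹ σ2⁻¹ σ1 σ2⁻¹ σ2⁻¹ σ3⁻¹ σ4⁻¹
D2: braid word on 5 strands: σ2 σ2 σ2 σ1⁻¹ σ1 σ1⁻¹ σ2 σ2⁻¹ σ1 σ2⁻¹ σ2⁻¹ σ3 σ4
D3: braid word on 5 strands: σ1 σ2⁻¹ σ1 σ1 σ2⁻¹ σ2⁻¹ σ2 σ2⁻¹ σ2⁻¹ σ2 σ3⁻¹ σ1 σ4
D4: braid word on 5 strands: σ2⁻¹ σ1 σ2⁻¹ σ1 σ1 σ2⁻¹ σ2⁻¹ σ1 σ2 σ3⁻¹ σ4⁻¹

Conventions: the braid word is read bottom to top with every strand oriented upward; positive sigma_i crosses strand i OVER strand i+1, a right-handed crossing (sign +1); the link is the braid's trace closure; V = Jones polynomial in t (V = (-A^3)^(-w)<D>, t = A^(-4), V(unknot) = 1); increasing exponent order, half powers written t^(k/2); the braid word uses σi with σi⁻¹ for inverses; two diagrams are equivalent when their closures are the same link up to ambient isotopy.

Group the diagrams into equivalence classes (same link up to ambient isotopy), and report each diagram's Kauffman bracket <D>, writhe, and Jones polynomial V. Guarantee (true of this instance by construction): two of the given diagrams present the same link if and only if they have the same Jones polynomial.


grouping into links: {D1} | {D2} | {D3, D4}
V(D1) = -t^(-11/2) + t^(-9/2) - t^(-7/2) - t^(-3/2)  (w -5, c 13, <D> = A^-9 + A^-1 - A^3 + A^7)
D2 (bracket A^7 + A^11; 13 crossings at w = +3): V = -t^(-1/2) - t^(1/2)
V(D3) = t^(-5/2) - 2t^(-3/2) + 3t^(-1/2) - 4t^(1/2) + 3t^(3/2) - 4t^(5/2) + 2t^(7/2) - t^(9/2)  [13 crossings, <D> = A^-15 - 2A^-11 + 4A^-7 - 3A^-3 + 4A - 3A^5 + 2A^9 - A^13, w = +1]
V(D4) = t^(-5/2) - 2t^(-3/2) + 3t^(-1/2) - 4t^(1/2) + 3t^(3/2) - 4t^(5/2) + 2t^(7/2) - t^(9/2)  [11 crossings, <D> = A^-21 - 2A^-17 + 4A^-13 - 3A^-9 + 4A^-5 - 3A^-1 + 2A^3 - A^7, w = -1]
why: V(t) takes 3 values over 4 diagrams, fixing the grouping


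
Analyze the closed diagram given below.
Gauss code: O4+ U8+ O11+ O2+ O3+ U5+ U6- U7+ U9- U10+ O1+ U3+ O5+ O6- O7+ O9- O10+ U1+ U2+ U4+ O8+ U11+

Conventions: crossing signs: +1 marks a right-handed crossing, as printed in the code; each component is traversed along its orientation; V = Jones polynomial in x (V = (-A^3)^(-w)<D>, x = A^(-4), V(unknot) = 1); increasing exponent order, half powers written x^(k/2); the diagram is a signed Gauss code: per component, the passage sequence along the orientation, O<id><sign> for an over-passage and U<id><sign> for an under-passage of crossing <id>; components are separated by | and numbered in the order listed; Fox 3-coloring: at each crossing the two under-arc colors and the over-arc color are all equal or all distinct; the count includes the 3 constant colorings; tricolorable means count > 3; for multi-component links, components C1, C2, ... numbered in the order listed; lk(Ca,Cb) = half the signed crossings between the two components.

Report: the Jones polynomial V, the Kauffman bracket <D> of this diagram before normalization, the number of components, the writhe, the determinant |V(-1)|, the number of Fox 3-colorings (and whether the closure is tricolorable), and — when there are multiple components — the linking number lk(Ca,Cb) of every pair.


V = x^2 + 2x^4 - 2x^5 + x^6 - 2x^7 + x^8
<D> = -A^-11 + 2A^-7 - A^-3 + 2A - 2A^5 - A^13 (w = +7)
1 component over 11 crossings, w = +7
27 Fox colorings among 3^11, |V(-1)| = 9: tricolorable
why: w = +7 (over 11 crossings) is diagram-only; (-A^3)^(-7) removes it from V


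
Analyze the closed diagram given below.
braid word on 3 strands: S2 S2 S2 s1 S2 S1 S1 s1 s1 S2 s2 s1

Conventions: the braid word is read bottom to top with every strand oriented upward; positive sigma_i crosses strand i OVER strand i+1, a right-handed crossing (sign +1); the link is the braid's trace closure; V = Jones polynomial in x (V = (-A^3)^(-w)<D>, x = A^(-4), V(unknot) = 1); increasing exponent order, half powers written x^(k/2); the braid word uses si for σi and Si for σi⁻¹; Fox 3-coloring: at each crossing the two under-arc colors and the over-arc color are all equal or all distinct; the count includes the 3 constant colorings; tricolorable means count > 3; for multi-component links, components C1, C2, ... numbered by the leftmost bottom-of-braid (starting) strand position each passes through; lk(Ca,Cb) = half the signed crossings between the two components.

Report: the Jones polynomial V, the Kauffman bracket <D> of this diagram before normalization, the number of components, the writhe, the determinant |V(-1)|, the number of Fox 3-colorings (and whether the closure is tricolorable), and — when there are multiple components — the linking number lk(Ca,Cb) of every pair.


Jones polynomial: V(x) = x^-5 - 2x^-4 + 2x^-3 - 2x^-2 + 2x^-1 - 1 + x
<D> = A^-10 - A^-6 + 2A^-2 - 2A^2 + 2A^6 - 2A^10 + A^14; writhe -2
components 1, writhe -2 (12 crossings)
3-colorings: 3 of 3^12, det 11 — not tricolorable
note: the span of V is 6, forcing >= 6 crossings in any diagram


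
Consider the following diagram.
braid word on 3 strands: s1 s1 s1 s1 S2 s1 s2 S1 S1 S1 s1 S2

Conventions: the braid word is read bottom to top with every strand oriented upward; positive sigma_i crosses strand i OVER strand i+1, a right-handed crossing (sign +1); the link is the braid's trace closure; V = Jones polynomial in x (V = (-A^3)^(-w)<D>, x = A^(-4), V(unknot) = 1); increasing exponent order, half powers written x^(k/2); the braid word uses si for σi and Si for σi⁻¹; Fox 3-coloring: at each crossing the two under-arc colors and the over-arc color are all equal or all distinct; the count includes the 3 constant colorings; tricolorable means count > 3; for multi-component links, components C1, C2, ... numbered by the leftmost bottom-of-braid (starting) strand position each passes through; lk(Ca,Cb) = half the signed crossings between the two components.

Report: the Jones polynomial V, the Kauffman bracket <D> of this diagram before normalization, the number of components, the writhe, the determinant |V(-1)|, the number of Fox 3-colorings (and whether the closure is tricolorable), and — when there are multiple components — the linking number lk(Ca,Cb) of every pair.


Jones polynomial: V(x) = -x^-2 + x^-1 - 1 + 3x - 2x^2 + 3x^3 - 2x^4 + x^5 - x^6
<D> = -A^-18 + A^-14 - 2A^-10 + 3A^-6 - 2A^-2 + 3A^2 - A^6 + A^10 - A^14; writhe +2
components 1, writhe +2 (12 crossings)
3-colorings: 9 of 3^12, det 15 — tricolorable
note: |V(-1)| = 15: so tricolorable, since 3 divides 15


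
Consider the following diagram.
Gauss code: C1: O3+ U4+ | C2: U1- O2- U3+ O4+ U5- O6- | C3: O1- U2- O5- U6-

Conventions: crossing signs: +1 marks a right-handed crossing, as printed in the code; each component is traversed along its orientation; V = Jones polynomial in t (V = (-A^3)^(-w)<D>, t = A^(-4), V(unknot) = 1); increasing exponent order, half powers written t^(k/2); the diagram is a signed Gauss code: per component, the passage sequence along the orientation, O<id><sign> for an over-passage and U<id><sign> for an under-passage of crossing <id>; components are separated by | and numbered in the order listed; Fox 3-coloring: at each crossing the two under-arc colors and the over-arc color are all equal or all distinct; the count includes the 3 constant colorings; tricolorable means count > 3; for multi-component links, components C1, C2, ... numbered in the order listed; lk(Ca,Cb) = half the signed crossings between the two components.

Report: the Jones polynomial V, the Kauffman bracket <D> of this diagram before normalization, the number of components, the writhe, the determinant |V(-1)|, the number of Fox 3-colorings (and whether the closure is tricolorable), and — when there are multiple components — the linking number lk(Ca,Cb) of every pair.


V = t^-5 - t^-4 + 2t^-3 - t^-2 + 2t^-1 + t
<D> = A^-10 + 2A^-2 - A^2 + 2A^6 - A^10 + A^14 (w = -2)
3 components over 6 crossings, w = -2
lk(C1,C2): +1
lk(C1,C3) = 0
linking number lk(C2,C3) = -2
3 Fox colorings among 3^6, |V(-1)| = 8: not tricolorable
why: det 8 = |V(-1)|; not divisible by 3, so not tricolorable


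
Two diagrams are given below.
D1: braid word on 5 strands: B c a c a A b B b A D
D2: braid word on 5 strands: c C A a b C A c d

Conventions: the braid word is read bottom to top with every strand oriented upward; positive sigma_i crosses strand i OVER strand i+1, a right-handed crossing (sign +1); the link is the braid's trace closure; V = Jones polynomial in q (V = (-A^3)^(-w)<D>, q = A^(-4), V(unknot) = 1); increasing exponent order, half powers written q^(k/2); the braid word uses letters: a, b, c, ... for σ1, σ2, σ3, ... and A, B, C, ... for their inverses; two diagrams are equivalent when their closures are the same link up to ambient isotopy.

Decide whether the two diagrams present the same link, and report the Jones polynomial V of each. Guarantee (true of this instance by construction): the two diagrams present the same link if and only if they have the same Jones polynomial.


equivalent: no
V(D1) = -q^(1/2) - q^(5/2)  (w +1, c 11, <D> = A^-7 + A)
V(D2) = -q^(-1/2) - q^(1/2)  [9 crossings, <D> = A + A^5, w = +1]
key observation: 2 values of V(q) split the 2 diagrams


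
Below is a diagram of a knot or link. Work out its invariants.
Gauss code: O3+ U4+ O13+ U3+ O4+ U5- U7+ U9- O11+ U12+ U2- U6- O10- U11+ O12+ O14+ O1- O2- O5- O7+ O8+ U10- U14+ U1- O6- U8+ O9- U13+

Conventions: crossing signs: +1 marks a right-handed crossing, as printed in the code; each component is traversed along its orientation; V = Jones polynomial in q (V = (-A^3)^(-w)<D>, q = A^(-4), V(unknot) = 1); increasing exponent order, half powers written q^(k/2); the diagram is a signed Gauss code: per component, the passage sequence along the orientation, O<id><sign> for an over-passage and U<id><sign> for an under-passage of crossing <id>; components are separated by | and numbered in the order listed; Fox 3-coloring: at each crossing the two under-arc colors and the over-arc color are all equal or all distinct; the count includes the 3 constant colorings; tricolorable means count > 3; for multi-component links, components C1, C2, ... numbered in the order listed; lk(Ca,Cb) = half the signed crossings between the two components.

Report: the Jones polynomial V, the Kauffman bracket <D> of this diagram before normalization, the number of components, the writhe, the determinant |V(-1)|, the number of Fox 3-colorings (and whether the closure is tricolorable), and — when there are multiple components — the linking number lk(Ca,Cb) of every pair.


V = q^-1 - 1 + 2q - 3q^2 + 3q^3 - 2q^4 + 2q^5 - q^6
<D> = -A^-18 + 2A^-14 - 2A^-10 + 3A^-6 - 3A^-2 + 2A^2 - A^6 + A^10 (w = +2)
1 component over 14 crossings, w = +2
9 Fox colorings among 3^14, |V(-1)| = 15: tricolorable
why: |V(-1)| = 15: so tricolorable, since 3 divides 15


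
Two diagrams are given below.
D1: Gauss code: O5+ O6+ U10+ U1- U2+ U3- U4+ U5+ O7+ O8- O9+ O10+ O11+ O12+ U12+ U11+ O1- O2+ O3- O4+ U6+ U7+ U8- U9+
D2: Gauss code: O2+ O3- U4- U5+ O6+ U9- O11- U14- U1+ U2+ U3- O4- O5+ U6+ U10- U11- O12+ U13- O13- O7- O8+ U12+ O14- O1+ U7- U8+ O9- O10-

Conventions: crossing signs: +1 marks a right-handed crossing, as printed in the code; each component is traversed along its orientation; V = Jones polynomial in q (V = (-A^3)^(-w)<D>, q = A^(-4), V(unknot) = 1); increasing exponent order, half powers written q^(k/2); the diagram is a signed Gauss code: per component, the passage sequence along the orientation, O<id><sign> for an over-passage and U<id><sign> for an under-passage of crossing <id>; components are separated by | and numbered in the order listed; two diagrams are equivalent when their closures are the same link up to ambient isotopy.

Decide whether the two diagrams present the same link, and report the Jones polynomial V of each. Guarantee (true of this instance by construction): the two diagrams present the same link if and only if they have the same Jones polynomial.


equivalent: no
D1 (bracket -A^2 + A^6 + A^14; 12 crossings at w = +6): V = q + q^3 - q^4
D2 (bracket A^-6; 14 crossings at w = -2): V = 1
key observation: 2 values of V(q) split the 2 diagrams


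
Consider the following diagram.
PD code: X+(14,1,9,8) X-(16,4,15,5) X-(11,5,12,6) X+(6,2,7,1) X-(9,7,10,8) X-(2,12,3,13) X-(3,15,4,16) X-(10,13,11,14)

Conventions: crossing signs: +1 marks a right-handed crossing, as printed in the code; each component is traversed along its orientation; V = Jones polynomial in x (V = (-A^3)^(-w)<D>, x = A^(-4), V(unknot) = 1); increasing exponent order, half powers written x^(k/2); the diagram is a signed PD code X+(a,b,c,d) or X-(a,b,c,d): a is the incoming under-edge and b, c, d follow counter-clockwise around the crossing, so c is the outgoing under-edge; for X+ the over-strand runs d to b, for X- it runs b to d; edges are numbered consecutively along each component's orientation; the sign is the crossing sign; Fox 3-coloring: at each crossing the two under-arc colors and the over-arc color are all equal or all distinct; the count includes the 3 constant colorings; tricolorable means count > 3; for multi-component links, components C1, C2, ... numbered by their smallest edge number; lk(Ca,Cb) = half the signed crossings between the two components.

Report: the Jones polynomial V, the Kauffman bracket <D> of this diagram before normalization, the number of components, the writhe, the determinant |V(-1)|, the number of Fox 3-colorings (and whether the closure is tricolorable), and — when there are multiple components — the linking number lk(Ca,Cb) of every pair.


Jones polynomial: V(x) = x^-5 + 2x^-3 + x^-1
<D> = A^-8 + 2 + A^8; writhe -4
components 3, writhe -4 (8 crossings)
linking number lk(C1,C2) = -1
lk(C1,C3): -1
lk(C2,C3) = 0
3-colorings: 3 of 3^8, det 4 — not tricolorable
note: span 4 respects span(V) <= c + mu - 1 = 10 for this 3-component diagram


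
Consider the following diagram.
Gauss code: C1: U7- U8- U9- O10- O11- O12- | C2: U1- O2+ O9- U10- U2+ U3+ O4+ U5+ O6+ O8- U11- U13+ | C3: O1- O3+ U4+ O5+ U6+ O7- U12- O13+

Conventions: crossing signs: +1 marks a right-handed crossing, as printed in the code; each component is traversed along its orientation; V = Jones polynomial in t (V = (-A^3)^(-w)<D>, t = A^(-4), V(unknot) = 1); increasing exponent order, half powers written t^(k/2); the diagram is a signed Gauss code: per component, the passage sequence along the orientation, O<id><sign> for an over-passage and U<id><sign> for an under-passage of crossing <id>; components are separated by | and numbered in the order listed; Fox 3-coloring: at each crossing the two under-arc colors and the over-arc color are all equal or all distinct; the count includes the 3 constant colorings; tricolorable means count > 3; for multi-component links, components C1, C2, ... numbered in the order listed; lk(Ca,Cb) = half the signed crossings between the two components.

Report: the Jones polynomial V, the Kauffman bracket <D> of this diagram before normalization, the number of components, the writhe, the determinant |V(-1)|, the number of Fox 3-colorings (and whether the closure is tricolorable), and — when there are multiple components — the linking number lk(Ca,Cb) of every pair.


V = t^-5 + t^-3 + 1 + t^2
<D> = -A^-11 - A^-3 - A^9 - A^17 (w = -1)
3 components over 13 crossings, w = -1
lk(C1,C2): -2
lk(C1,C3) = -1
linking number lk(C2,C3) = +2
9 Fox colorings among 3^13, |V(-1)| = 0: tricolorable
why: w = -1 shifts under R1 moves; the (-A^3)^(1) factor cancels that in V


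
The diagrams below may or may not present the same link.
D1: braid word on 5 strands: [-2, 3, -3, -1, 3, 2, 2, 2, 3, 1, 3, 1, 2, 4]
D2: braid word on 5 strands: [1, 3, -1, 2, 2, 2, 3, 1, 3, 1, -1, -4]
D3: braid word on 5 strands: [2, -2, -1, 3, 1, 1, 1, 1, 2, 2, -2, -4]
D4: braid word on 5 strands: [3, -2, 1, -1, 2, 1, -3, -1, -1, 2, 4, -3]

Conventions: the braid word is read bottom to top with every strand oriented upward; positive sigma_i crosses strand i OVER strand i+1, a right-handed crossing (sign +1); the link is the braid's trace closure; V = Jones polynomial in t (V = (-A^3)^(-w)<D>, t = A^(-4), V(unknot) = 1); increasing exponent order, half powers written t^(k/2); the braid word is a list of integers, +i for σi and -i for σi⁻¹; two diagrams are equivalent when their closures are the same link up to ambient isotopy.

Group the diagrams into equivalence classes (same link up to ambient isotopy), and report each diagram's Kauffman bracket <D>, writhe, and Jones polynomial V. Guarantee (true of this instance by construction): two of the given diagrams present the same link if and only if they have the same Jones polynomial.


grouping into links: {D1, D2} | {D3} | {D4}
V(D1) = t^2 + 2t^4 - 2t^5 + t^6 - 2t^7 + t^8  (w +8, c 14, <D> = A^-8 - 2A^-4 + 1 - 2A^4 + 2A^8 + A^16)
V(D2) = t^2 + 2t^4 - 2t^5 + t^6 - 2t^7 + t^8  [12 crossings, <D> = A^-14 - 2A^-10 + A^-6 - 2A^-2 + 2A^2 + A^10, w = +6]
V(D3) = t + t^3 - t^4  [12 crossings, <D> = -A^-4 + 1 + A^8, w = +4]
V(D4) = 1  (w 0, c 12, <D> = 1)
why: 3 classes among 4 diagrams; unequal V(t) rules out equality


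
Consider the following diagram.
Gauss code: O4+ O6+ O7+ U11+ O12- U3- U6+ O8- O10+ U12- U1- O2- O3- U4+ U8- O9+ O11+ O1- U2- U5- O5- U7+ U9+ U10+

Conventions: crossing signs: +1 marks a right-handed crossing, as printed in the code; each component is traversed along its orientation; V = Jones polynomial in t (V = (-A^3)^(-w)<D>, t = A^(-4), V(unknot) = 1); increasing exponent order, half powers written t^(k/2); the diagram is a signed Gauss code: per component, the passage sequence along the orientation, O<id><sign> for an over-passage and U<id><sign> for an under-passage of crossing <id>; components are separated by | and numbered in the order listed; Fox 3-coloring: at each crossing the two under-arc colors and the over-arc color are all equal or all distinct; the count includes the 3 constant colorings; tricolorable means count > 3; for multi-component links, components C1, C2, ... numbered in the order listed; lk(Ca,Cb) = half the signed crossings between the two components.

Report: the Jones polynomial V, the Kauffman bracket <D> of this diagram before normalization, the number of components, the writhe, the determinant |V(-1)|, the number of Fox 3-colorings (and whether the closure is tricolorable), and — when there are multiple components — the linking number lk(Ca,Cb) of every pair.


V = -t^-3 + t^-2 - t^-1 + 3 - t + t^2 - t^3
<D> = -A^-12 + A^-8 - A^-4 + 3 - A^4 + A^8 - A^12 (w = 0)
1 component over 12 crossings, w = 0
27 Fox colorings among 3^12, |V(-1)| = 9: tricolorable
why: w = 0 (over 12 crossings) is diagram-only; (-A^3)^(0) removes it from V


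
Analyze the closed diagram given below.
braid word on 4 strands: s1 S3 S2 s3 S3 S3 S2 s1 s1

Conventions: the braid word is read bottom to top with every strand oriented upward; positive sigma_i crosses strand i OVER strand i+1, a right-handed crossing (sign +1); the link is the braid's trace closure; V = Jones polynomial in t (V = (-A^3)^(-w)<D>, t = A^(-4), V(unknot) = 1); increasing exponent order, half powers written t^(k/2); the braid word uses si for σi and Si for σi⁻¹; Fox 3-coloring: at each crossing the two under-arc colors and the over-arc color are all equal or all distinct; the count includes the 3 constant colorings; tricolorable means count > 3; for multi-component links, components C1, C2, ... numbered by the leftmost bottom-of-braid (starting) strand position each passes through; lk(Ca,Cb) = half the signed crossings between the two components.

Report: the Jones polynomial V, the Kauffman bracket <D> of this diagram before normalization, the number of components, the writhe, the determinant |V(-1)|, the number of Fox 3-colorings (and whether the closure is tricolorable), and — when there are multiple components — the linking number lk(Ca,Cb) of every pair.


V(t) = -t^-3 + t^-2 - t^-1 + 3 - t + t^2 - t^3
bracket: A^-15 - A^-11 + A^-7 - 3A^-3 + A - A^5 + A^9, w = -1
1 component, writhe -1, over 9 crossings
det 9, colorings 27 of 3^9 — tricolorable
observation: w = -1 (over 9 crossings) is diagram-only; (-A^3)^(1) removes it from V


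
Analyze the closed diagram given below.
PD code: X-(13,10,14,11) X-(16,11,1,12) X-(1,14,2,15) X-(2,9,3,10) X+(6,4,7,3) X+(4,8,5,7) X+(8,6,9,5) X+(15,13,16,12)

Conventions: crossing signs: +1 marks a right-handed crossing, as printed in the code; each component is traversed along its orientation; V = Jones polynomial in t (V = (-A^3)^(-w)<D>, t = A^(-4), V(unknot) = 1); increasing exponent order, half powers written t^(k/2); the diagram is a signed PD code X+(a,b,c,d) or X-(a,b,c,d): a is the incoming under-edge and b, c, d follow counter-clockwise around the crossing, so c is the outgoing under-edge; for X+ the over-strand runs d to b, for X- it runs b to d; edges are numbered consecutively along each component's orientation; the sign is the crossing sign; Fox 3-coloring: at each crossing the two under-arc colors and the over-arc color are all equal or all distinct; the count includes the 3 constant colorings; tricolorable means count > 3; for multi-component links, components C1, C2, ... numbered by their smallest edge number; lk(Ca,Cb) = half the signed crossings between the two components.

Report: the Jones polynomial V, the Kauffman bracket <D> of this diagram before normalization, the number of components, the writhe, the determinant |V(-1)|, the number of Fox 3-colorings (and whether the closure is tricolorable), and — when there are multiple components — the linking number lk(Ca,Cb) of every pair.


Jones polynomial: V(t) = t + t^3 - t^4
<D> = -A^-16 + A^-12 + A^-4; writhe 0
components 1, writhe 0 (8 crossings)
3-colorings: 9 of 3^8, det 3 — tricolorable
note: the span of V is 3, forcing >= 3 crossings in any diagram


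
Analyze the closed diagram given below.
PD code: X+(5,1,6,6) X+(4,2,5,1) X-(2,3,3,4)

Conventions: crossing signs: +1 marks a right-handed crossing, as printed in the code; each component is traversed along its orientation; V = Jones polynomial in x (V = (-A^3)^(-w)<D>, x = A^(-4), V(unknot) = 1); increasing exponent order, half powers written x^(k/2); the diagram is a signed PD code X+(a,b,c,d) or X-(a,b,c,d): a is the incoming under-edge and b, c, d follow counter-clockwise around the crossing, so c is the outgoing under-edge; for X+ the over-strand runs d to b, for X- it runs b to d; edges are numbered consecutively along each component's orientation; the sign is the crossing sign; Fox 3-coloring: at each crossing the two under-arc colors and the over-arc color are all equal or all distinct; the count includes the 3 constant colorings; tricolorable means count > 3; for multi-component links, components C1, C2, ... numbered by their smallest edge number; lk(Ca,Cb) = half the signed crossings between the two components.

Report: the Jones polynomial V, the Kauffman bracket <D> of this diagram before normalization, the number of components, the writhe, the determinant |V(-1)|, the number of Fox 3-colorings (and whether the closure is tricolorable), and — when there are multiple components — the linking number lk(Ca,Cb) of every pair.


Jones polynomial: V(x) = 1
<D> = -A^3; writhe +1
components 1, writhe +1 (3 crossings)
3-colorings: 3 of 3^3, det 1 — not tricolorable
note: |V(-1)| = 1: so not tricolorable, since 3 does not divide 1


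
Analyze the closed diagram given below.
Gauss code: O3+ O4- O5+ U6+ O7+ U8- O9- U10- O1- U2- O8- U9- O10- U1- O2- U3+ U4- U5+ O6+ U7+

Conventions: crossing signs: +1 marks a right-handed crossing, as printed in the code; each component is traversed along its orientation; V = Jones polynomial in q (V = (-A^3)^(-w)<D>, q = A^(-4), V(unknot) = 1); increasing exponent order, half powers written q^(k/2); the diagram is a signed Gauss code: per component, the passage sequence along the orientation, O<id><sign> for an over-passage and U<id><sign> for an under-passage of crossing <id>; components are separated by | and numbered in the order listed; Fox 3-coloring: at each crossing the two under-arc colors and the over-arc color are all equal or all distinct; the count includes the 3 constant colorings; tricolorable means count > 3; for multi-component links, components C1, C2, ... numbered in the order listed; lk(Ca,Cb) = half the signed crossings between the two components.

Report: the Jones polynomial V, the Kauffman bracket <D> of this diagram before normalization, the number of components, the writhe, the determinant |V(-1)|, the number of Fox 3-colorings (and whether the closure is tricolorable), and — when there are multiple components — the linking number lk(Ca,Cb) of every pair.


V(q) = -q^-6 + q^-5 - 2q^-4 + 3q^-3 - 2q^-2 + 3q^-1 - 1 + q - q^2
bracket: -A^-14 + A^-10 - A^-6 + 3A^-2 - 2A^2 + 3A^6 - 2A^10 + A^14 - A^18, w = -2
1 component, writhe -2, over 10 crossings
det 15, colorings 9 of 3^10 — tricolorable
observation: w = -2 shifts under R1 moves; the (-A^3)^(2) factor cancels that in V


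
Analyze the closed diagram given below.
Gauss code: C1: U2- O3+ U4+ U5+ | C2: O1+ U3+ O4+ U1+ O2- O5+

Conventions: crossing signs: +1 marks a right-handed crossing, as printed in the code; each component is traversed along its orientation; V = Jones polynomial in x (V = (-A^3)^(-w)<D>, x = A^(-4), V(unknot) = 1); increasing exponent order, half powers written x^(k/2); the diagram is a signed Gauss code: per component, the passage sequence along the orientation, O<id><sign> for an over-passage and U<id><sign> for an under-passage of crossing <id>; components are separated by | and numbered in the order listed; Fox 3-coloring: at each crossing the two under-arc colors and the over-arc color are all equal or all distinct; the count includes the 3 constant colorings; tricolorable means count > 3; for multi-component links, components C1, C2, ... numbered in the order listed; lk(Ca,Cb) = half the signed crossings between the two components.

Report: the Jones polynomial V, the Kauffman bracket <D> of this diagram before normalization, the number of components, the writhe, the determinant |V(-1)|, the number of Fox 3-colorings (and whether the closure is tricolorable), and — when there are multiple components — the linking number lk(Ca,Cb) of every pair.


V(x) = -x^(1/2) - x^(5/2)
bracket: A^-1 + A^7, w = +3
2 components, writhe +3, over 5 crossings
lk(C1,C2) = +1
det 2, colorings 3 of 3^5 — not tricolorable
observation: w = +3 (over 5 crossings) is diagram-only; (-A^3)^(-3) removes it from V


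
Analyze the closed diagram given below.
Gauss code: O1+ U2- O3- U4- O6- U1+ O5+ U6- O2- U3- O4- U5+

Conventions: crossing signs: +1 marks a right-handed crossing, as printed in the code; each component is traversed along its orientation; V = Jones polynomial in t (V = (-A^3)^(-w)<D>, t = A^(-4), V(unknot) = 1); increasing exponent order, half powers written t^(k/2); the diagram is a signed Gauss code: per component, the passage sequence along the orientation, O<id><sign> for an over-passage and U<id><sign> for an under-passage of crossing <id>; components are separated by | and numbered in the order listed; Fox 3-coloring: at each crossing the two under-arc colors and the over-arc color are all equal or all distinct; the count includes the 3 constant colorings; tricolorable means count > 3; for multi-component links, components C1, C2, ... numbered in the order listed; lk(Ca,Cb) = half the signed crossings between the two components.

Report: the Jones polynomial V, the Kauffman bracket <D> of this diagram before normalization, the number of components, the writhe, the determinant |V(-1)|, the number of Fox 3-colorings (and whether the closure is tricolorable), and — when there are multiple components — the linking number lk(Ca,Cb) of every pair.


V = t^-5 - 2t^-4 + 2t^-3 - 2t^-2 + 2t^-1 - 1 + t
<D> = A^-10 - A^-6 + 2A^-2 - 2A^2 + 2A^6 - 2A^10 + A^14 (w = -2)
1 component over 6 crossings, w = -2
3 Fox colorings among 3^6, |V(-1)| = 11: not tricolorable
why: det 11 = |V(-1)|; not divisible by 3, so not tricolorable


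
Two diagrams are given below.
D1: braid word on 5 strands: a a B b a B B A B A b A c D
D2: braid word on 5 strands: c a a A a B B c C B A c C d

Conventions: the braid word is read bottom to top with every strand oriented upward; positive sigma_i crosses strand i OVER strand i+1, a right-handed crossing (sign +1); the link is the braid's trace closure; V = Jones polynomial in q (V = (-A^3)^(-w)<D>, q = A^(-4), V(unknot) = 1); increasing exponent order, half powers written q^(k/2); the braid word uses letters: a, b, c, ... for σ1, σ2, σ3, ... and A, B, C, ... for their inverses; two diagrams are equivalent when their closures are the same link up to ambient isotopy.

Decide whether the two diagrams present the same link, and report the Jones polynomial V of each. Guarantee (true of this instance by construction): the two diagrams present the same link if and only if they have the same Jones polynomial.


equivalent: yes
V(D1) = -q^-4 + q^-3 + q^-1  (w -2, c 14, <D> = A^-2 + A^6 - A^10)
D2 (bracket A^4 + A^12 - A^16; 14 crossings at w = 0): V = -q^-4 + q^-3 + q^-1
why: from 14 to 14 crossings by R-moves: one link, two diagrams


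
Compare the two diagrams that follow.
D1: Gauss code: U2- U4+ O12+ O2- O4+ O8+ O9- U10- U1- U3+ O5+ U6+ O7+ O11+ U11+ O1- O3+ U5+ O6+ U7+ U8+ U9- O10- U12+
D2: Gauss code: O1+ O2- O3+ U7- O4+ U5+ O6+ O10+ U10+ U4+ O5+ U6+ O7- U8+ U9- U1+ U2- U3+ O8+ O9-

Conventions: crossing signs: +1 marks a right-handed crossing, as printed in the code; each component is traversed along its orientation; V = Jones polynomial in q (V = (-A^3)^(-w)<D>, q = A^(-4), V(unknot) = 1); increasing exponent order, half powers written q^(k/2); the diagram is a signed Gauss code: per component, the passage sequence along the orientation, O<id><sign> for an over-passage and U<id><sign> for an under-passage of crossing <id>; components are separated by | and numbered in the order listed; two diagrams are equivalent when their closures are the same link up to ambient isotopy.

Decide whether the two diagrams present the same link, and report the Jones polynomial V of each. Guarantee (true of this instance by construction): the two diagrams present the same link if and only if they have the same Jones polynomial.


equivalent: yes
V(D1) = q + q^3 - q^4  (w +4, c 12, <D> = -A^-4 + 1 + A^8)
V(D2) = q + q^3 - q^4  [10 crossings, <D> = -A^-4 + 1 + A^8, w = +4]
key observation: from 12 to 10 crossings by R-moves: one link, two diagrams
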